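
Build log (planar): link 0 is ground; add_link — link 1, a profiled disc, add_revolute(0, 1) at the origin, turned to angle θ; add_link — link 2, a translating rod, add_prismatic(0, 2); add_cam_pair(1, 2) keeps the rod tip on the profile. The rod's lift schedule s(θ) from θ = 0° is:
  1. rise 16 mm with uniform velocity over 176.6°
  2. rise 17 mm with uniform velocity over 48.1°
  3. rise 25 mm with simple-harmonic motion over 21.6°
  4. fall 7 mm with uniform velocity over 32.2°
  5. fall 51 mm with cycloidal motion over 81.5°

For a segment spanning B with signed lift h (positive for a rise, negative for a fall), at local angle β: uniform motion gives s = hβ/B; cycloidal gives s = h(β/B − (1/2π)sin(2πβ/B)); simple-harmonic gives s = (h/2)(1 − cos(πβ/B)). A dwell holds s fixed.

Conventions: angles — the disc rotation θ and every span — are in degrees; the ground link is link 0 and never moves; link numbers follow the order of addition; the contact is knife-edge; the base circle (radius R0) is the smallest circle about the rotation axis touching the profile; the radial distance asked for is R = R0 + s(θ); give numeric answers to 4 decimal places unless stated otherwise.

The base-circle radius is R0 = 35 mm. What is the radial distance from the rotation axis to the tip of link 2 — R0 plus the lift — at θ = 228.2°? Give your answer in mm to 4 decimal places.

seg 1 [0°–176.6°] uniform, h=16: full span → s += 16 → s = 16.0000
seg 2 [176.6°–224.7°] uniform, h=17: full span → s += 17 → s = 33.0000
seg 3 [224.7°–246.3°] simple-harmonic, h=25: θ=228.2° here. β=3.5, B=21.6. 25/2·(1 − cos(π·0.1620)) = 1.5849 → s = 34.5849
R = R0 + s = 35 + 34.5849 = 69.5849

69.5849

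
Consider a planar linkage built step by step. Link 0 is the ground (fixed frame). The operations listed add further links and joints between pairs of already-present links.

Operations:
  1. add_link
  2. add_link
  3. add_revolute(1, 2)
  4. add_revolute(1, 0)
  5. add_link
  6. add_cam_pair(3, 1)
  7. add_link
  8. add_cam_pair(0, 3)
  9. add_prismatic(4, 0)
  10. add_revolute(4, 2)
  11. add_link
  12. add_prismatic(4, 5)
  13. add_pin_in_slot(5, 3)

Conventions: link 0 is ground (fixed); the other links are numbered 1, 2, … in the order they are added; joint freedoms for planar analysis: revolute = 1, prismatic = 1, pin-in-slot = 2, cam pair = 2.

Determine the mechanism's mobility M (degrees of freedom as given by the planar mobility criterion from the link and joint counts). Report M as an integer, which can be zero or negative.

L=1 J1=0 J2=0
add link → L=2 J1=0 J2=0
add link → L=3 J1=0 J2=0
R@1,2 dof=1 J1 → L=3 J1=1 J2=0
R@1,0 dof=1 J1 → L=3 J1=2 J2=0
add link → L=4 J1=2 J2=0
C@3,1 dof=2 J2 → L=4 J1=2 J2=1
add link → L=5 J1=2 J2=1
C@0,3 dof=2 J2 → L=5 J1=2 J2=2
P@4,0 dof=1 J1 → L=5 J1=3 J2=2
R@4,2 dof=1 J1 → L=5 J1=4 J2=2
add link → L=6 J1=4 J2=2
P@4,5 dof=1 J1 → L=6 J1=5 J2=2
PS@5,3 dof=2 J2 → L=6 J1=5 J2=3
M=3(L−1)−2J1−J2=3·5−2·5−3=2

M = 2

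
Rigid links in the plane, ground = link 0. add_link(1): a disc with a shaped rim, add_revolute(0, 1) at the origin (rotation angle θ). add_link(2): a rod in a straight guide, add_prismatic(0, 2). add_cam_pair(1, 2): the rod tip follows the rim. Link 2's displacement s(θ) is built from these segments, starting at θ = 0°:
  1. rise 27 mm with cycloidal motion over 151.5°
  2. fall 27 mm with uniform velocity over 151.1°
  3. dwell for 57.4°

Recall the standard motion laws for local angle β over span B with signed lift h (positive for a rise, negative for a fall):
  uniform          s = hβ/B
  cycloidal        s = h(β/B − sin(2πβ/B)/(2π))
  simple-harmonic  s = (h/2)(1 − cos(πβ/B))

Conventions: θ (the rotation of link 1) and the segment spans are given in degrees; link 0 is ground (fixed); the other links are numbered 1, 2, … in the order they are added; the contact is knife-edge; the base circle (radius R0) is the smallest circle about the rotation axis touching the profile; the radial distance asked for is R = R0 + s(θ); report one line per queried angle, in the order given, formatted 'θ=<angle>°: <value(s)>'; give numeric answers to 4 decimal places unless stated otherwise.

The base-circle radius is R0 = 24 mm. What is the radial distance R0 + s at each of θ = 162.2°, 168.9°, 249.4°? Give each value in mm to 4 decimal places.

segment 1 (0° to 151.5°, cycloidal, h = 27) is passed completely: s = 0.0000 + (27) = 27.0000
θ = 162.2° falls in segment 2 (151.5° to 302.6°, uniform, h = -27): β = 162.2 − 151.5 = 10.7°, B = 151.1°; Δs = -27·10.7/151.1 = -1.9120; s = 27.0000 − 1.9120 = 25.0880
θ = 168.9° falls in segment 2 (151.5° to 302.6°, uniform, h = -27): β = 168.9 − 151.5 = 17.4°, B = 151.1°; Δs = -27·17.4/151.1 = -3.1092; s = 27.0000 − 3.1092 = 23.8908
θ = 249.4° falls in segment 2 (151.5° to 302.6°, uniform, h = -27): β = 249.4 − 151.5 = 97.9°, B = 151.1°; Δs = -27·97.9/151.1 = -17.4937; s = 27.0000 − 17.4937 = 9.5063
θ=162.2°: R = R0 + s = 24 + 25.0880 = 49.0880
θ=168.9°: R = R0 + s = 24 + 23.8908 = 47.8908
θ=249.4°: R = R0 + s = 24 + 9.5063 = 33.5063

θ=162.2°: 49.0880
θ=168.9°: 47.8908
θ=249.4°: 33.5063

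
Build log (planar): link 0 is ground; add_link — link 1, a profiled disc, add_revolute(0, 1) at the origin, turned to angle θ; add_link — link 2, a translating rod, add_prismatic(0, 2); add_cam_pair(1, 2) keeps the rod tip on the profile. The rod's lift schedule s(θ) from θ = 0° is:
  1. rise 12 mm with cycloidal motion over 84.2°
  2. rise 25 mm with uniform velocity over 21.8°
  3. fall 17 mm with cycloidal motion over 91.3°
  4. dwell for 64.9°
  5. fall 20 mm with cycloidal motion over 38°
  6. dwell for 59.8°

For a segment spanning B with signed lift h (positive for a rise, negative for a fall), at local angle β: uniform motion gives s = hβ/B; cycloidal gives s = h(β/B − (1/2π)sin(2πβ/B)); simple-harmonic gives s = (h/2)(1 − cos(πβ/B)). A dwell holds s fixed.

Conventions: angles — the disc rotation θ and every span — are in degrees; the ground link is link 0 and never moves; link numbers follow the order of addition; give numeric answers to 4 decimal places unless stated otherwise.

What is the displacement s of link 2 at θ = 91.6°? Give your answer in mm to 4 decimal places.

seg 1 [0°–84.2°] cycloidal, h=12: full span → s += 12 → s = 12.0000
seg 2 [84.2°–106°] uniform, h=25: θ=91.6° here. β=7.4, B=21.8. 25·7.4/21.8 = 8.4862 → s = 20.4862

20.4862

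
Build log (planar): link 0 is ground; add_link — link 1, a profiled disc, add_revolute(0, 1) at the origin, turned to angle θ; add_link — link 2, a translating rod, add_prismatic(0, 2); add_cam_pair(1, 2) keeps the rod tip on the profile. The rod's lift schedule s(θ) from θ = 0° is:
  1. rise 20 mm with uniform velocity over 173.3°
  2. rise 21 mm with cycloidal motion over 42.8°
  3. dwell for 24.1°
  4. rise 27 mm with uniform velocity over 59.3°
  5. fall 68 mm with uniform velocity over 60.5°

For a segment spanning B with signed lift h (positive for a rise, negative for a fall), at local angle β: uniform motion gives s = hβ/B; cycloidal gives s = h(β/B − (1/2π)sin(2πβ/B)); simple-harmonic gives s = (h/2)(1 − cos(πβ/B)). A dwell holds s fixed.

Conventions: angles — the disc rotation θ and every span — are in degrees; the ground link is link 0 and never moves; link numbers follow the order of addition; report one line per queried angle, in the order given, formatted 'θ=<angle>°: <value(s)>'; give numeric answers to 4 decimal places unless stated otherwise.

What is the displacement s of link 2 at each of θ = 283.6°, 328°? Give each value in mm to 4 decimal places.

seg 1 [0°–173.3°] uniform, h=20: full span → s += 20 → s = 20.0000
seg 2 [173.3°–216.1°] cycloidal, h=21: full span → s += 21 → s = 41.0000
seg 3 [216.1°–240.2°] dwell: s stays 41.0000
seg 4 [240.2°–299.5°] uniform, h=27: θ=283.6° here. β=43.4, B=59.3. 27·43.4/59.3 = 19.7605 → s = 60.7605
seg 4 [240.2°–299.5°] uniform, h=27: full span → s += 27 → s = 68.0000
seg 5 [299.5°–360°] uniform, h=-68: θ=328° here. β=28.5, B=60.5. -68·28.5/60.5 = -32.0331 → s = 35.9669

θ=283.6°: 60.7605
θ=328°: 35.9669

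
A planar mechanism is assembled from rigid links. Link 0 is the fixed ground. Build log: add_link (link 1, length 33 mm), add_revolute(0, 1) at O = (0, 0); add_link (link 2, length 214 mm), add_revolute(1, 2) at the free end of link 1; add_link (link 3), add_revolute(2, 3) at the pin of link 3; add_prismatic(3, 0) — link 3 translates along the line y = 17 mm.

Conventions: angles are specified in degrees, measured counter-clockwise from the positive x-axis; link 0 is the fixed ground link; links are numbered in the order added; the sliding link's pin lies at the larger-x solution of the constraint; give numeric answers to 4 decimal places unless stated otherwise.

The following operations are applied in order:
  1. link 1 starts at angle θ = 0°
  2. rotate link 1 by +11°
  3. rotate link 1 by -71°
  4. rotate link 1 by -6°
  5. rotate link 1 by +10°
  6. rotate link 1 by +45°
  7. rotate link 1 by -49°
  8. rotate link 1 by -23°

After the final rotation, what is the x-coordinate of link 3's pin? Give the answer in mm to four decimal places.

geometry: r = 33 mm, L = 214 mm, e = 17 mm; θ starts at 0°
rotate link 1 by +11°: θ ← 0° +11° = 11°
rotate link 1 by -71°: θ ← 11° -71° = -60°
rotate link 1 by -6°: θ ← -60° -6° = -66°
rotate link 1 by +10°: θ ← -66° +10° = -56°
rotate link 1 by +45°: θ ← -56° +45° = -11°
rotate link 1 by -49°: θ ← -11° -49° = -60°
rotate link 1 by -23°: θ ← -60° -23° = -83°
crank pin P = (r cos θ, r sin θ) = (4.021688, -32.754023)
h = r sin θ − e = -32.754023 − 17 = -49.754023
x = r cos θ + √(L² − h²) = 4.021688 + 208.135862 = 212.157551

212.1576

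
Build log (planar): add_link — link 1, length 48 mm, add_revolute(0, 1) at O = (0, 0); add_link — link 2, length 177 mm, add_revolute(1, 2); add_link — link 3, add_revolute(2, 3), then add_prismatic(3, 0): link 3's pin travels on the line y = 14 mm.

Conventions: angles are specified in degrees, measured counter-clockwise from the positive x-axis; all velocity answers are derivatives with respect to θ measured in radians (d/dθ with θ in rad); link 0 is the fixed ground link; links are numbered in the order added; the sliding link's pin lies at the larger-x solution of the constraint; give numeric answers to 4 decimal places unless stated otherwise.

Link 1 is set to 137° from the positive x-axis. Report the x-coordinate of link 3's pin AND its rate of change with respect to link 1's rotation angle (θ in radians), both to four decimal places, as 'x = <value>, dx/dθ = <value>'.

geometry: r = 48 mm, L = 177 mm, e = 14 mm
crank pin P = (r cos θ, r sin θ) = (-35.104978, 32.735921)
h = r sin θ − e = 32.735921 − 14 = 18.735921
x = r cos θ + √(L² − h²) = -35.104978 + 176.005583 = 140.900605
dx/dθ = −r sin θ − h·r cos θ/√(L² − h²) (θ in radians; h = 18.735921) = -28.998971

x = 140.9006, dx/dθ = -28.9990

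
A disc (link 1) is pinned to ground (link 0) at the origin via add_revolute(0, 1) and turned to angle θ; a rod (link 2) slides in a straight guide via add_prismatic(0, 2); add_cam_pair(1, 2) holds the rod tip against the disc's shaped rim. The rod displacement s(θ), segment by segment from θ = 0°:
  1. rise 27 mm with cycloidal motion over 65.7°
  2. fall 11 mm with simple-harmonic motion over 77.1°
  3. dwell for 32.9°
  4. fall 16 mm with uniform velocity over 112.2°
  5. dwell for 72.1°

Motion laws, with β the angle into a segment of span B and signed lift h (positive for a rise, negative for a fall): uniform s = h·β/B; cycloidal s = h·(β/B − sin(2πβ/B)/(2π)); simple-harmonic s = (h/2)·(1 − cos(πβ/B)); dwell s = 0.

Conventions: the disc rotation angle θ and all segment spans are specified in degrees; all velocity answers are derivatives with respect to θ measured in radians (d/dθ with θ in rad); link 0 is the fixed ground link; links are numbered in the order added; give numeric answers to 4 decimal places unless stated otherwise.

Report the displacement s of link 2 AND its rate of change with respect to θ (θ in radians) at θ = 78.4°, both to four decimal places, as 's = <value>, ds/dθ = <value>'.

segment 1 (0° to 65.7°, cycloidal, h = 27) is passed completely: s = 0.0000 + (27) = 27.0000
θ = 78.4° falls in segment 2 (65.7° to 142.8°, simple-harmonic, h = -11): β = 78.4 − 65.7 = 12.7°, B = 77.1°; Δs = -11/2·(1 − cos(π·0.1647)) = -0.7201; s = 27.0000 − 0.7201 = 26.2799
velocity in seg [65.7°–142.8°] (simple-harmonic), θ in radians: β = 12.7° = 0.2217 rad, B = 77.1° = 1.3456 rad; ds/dθ = (πh/(2B)) sin(πβ/B) = (π·(-11)/(2·1.3456)) sin(π·0.1647) = -6.352147 mm/rad

s = 26.2799, ds/dθ = -6.3521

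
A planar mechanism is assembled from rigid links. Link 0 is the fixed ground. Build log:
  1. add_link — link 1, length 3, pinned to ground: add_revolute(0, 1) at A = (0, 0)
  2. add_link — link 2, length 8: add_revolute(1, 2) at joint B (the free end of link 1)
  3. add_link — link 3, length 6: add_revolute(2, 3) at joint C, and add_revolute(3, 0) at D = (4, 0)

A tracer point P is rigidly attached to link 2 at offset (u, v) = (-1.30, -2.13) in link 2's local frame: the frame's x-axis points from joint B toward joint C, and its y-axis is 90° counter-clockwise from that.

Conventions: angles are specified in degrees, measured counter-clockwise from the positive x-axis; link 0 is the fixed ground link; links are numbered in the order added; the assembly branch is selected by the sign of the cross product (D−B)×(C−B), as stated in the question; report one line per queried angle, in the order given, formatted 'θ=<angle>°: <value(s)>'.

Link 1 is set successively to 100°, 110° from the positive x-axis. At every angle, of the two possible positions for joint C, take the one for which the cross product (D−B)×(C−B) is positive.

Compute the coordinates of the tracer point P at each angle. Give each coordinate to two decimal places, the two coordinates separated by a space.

A=(0,0), D=(4.00,0)
θ=100°: B = A + 3.00·(cos100°, sin100°) = (-0.5209, 2.9544)
θ=100°: |BD| = 5.4007
θ=100°: circle(B,8.00) ∩ circle(D,6.00): a=5.2926, h=5.9990
θ=100°:   candidates: C₊=(7.1912,5.0809) cross=32.399; C₋=(0.6278,-4.9627) cross=-32.399
θ=100°:   branch + wants cross > 0 → take C=(7.1912,5.0809) (cross=32.399)
θ=100°: ex = (C−B)/|BC| = (0.9640,0.2658); ey = (-0.2658,0.9640)
θ=100°: P = B + -1.30·ex + -2.13·ey = (-1.2080,0.5555)
θ=110°: B = A + 3.00·(cos110°, sin110°) = (-1.0261, 2.8191)
θ=110°: |BD| = 5.7627
θ=110°: circle(B,8.00) ∩ circle(D,6.00): a=5.3108, h=5.9830
θ=110°:   candidates: C₊=(6.5327,5.4393) cross=34.478; C₋=(0.6790,-4.9971) cross=-34.478
θ=110°:   branch + wants cross > 0 → take C=(6.5327,5.4393) (cross=34.478)
θ=110°: ex = (C−B)/|BC| = (0.9448,0.3275); ey = (-0.3275,0.9448)
θ=110°: P = B + -1.30·ex + -2.13·ey = (-1.5567,0.3808)

θ=100°: -1.21 0.56
θ=110°: -1.56 0.38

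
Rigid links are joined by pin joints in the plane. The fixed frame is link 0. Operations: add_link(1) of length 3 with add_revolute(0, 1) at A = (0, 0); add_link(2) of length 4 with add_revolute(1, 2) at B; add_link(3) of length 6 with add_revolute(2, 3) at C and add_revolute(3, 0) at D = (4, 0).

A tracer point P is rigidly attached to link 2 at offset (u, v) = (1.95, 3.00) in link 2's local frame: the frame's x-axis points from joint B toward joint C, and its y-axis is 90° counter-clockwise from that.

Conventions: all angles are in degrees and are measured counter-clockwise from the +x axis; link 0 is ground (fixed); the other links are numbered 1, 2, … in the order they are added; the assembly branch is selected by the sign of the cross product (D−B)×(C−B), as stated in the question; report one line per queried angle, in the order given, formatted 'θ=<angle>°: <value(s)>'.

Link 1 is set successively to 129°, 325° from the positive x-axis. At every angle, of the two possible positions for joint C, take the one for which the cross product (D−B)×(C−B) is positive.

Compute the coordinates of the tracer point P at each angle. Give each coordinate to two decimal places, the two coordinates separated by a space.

A=(0,0), D=(4.00,0)
θ=129°: B = A + 3.00·(cos129°, sin129°) = (-1.8880, 2.3314)
θ=129°: |BD| = 6.3327
θ=129°: circle(B,4.00) ∩ circle(D,6.00): a=1.5873, h=3.6716
θ=129°:   candidates: C₊=(0.9396,5.1608) cross=23.251; C₋=(-1.7639,-1.6666) cross=-23.251
θ=129°:   branch + wants cross > 0 → take C=(0.9396,5.1608) (cross=23.251)
θ=129°: ex = (C−B)/|BC| = (0.7069,0.7073); ey = (-0.7073,0.7069)
θ=129°: P = B + 1.95·ex + 3.00·ey = (-2.6316,5.8314)
θ=325°: B = A + 3.00·(cos325°, sin325°) = (2.4575, -1.7207)
θ=325°: |BD| = 2.3109
θ=325°: circle(B,4.00) ∩ circle(D,6.00): a=-3.1718, h=2.4371
θ=325°:   candidates: C₊=(-1.4744,-2.4557) cross=5.632; C₋=(2.1550,-5.7093) cross=-5.632
θ=325°:   branch + wants cross > 0 → take C=(-1.4744,-2.4557) (cross=5.632)
θ=325°: ex = (C−B)/|BC| = (-0.9830,-0.1837); ey = (0.1837,-0.9830)
θ=325°: P = B + 1.95·ex + 3.00·ey = (1.0919,-5.0280)

θ=129°: -2.63 5.83
θ=325°: 1.09 -5.03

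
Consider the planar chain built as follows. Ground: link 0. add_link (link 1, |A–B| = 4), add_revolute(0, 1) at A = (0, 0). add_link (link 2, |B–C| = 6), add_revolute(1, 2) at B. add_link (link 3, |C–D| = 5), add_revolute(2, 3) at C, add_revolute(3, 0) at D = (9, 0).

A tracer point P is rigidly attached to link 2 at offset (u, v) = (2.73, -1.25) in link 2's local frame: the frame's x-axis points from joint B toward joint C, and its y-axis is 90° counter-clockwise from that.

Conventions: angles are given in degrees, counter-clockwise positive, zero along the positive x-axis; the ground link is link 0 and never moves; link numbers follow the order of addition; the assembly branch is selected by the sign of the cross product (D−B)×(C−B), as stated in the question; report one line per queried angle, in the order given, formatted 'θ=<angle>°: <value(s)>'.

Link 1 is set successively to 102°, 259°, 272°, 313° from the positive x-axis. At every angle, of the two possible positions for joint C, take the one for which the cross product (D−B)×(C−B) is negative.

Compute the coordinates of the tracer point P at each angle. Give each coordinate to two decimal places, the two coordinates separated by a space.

A=(0,0), D=(9.00,0)
θ=102°: B = A + 4.00·(cos102°, sin102°) = (-0.8316, 3.9126)
θ=102°: |BD| = 10.5816
θ=102°: circle(B,6.00) ∩ circle(D,5.00): a=5.8106, h=1.4958
θ=102°:   candidates: C₊=(5.1202,3.1539) cross=15.828; C₋=(4.0140,0.3743) cross=-15.828
θ=102°:   branch - wants cross < 0 → take C=(4.0140,0.3743) (cross=-15.828)
θ=102°: ex = (C−B)/|BC| = (0.8076,-0.5897); ey = (0.5897,0.8076)
θ=102°: P = B + 2.73·ex + -1.25·ey = (0.6360,1.2932)
θ=259°: B = A + 4.00·(cos259°, sin259°) = (-0.7632, -3.9265)
θ=259°: |BD| = 10.5232
θ=259°: circle(B,6.00) ∩ circle(D,5.00): a=5.7843, h=1.5945
θ=259°:   candidates: C₊=(4.0084,-0.2889) cross=16.779; C₋=(5.1982,-3.2475) cross=-16.779
θ=259°:   branch - wants cross < 0 → take C=(5.1982,-3.2475) (cross=-16.779)
θ=259°: ex = (C−B)/|BC| = (0.9936,0.1132); ey = (-0.1132,0.9936)
θ=259°: P = B + 2.73·ex + -1.25·ey = (2.0907,-4.8595)
θ=272°: B = A + 4.00·(cos272°, sin272°) = (0.1396, -3.9976)
θ=272°: |BD| = 9.7205
θ=272°: circle(B,6.00) ∩ circle(D,5.00): a=5.4260, h=2.5609
θ=272°:   candidates: C₊=(4.0324,0.5682) cross=24.893; C₋=(6.1387,-4.1004) cross=-24.893
θ=272°:   branch - wants cross < 0 → take C=(6.1387,-4.1004) (cross=-24.893)
θ=272°: ex = (C−B)/|BC| = (0.9999,-0.0171); ey = (0.0171,0.9999)
θ=272°: P = B + 2.73·ex + -1.25·ey = (2.8478,-5.2942)
θ=313°: B = A + 4.00·(cos313°, sin313°) = (2.7280, -2.9254)
θ=313°: |BD| = 6.9207
θ=313°: circle(B,6.00) ∩ circle(D,5.00): a=4.2551, h=4.2302
θ=313°:   candidates: C₊=(4.7961,2.7069) cross=29.276; C₋=(8.3723,-4.9604) cross=-29.276
θ=313°:   branch - wants cross < 0 → take C=(8.3723,-4.9604) (cross=-29.276)
θ=313°: ex = (C−B)/|BC| = (0.9407,-0.3392); ey = (0.3392,0.9407)
θ=313°: P = B + 2.73·ex + -1.25·ey = (4.8722,-5.0273)

θ=102°: 0.64 1.29
θ=259°: 2.09 -4.86
θ=272°: 2.85 -5.29
θ=313°: 4.87 -5.03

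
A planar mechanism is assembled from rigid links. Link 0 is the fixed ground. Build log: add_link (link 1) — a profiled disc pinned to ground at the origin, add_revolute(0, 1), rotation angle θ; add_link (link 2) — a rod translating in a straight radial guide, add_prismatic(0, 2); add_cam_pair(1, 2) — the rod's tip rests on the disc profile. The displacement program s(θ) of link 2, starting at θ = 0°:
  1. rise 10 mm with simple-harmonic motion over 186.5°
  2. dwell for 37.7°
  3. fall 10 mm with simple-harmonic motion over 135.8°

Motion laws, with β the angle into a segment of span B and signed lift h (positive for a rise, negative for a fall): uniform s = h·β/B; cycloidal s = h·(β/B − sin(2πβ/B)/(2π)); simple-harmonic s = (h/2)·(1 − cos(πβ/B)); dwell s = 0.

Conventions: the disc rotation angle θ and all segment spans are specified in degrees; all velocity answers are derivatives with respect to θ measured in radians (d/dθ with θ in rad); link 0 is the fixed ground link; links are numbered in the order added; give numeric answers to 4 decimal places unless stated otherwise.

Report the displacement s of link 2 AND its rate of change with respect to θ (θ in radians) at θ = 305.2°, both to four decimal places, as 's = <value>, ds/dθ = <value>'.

seg 1 [0°–186.5°] simple-harmonic, h=10: full span → s += 10 → s = 10.0000
seg 2 [186.5°–224.2°] dwell: s stays 10.0000
seg 3 [224.2°–360°] simple-harmonic, h=-10: θ=305.2° here. β=81, B=135.8. -10/2·(1 − cos(π·0.5965)) = -6.4922 → s = 3.5078
velocity in seg [224.2°–360°] (simple-harmonic), θ in radians: β = 81° = 1.4137 rad, B = 135.8° = 2.3702 rad; ds/dθ = (πh/(2B)) sin(πβ/B) = (π·(-10)/(2·2.3702)) sin(π·0.5965) = -6.325378 mm/rad

s = 3.5078, ds/dθ = -6.3254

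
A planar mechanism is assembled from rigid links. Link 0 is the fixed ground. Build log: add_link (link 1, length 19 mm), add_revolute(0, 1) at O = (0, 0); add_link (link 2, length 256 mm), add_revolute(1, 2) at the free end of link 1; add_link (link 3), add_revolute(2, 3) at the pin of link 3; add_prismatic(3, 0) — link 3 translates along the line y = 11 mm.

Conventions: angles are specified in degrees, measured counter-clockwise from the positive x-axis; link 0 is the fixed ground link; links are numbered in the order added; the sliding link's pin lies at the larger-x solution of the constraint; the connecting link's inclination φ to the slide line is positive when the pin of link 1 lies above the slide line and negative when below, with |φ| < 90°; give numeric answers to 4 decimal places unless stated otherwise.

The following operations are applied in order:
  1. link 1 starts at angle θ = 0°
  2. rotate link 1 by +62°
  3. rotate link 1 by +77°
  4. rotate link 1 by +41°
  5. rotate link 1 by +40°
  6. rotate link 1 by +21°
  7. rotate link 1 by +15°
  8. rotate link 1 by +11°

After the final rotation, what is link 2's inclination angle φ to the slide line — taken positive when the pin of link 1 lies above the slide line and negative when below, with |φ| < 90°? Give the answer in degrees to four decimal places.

geometry: r = 19 mm, L = 256 mm, e = 11 mm; θ starts at 0°
rotate link 1 by +62°: θ ← 0° +62° = 62°
rotate link 1 by +77°: θ ← 62° +77° = 139°
rotate link 1 by +41°: θ ← 139° +41° = 180°
rotate link 1 by +40°: θ ← 180° +40° = 220°
rotate link 1 by +21°: θ ← 220° +21° = 241°
rotate link 1 by +15°: θ ← 241° +15° = 256°
rotate link 1 by +11°: θ ← 256° +11° = 267°
h = r sin θ − e = -18.973961 − 11 = -29.973961
sin φ = h / L = -29.973961 / 256 = -0.11708579
φ = arcsin(-0.11708579) = -6.723945°

-6.7239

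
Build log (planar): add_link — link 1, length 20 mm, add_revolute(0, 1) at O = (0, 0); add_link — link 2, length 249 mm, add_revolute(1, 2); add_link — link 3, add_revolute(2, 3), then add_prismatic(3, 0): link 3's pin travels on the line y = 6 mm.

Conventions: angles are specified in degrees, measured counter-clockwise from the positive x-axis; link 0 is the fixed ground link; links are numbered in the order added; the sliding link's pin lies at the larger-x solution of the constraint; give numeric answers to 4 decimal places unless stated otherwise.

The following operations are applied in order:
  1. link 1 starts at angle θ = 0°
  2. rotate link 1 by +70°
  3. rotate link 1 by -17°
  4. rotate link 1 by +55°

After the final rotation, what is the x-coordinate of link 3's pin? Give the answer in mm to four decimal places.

geometry: r = 20 mm, L = 249 mm, e = 6 mm; θ starts at 0°
rotate link 1 by +70°: θ ← 0° +70° = 70°
rotate link 1 by -17°: θ ← 70° -17° = 53°
rotate link 1 by +55°: θ ← 53° +55° = 108°
crank pin P = (r cos θ, r sin θ) = (-6.180340, 19.021130)
h = r sin θ − e = 19.021130 − 6 = 13.021130
x = r cos θ + √(L² − h²) = -6.180340 + 248.659305 = 242.478966

242.4790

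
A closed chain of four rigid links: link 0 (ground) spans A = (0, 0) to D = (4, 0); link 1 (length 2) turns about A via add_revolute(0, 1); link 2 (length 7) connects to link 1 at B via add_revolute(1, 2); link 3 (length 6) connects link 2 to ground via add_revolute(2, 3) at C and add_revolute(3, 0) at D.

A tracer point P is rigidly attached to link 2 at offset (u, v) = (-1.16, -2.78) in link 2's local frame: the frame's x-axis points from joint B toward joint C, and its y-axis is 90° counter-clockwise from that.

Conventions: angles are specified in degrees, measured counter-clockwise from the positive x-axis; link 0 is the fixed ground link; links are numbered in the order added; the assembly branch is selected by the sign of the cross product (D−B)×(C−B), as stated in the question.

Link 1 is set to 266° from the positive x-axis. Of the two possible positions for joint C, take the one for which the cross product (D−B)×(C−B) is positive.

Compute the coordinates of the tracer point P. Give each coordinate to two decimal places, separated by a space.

A=(0,0), D=(4.00,0)
B = A + 2.00·(cos266°, sin266°) = (-0.1395, -1.9951)
|BD| = 4.5952
circle(B,7.00) ∩ circle(D,6.00): a=3.7121, h=5.9347
  candidates: C₊=(0.6278,4.9627) cross=27.271; C₋=(5.7811,-5.7295) cross=-27.271
  branch + wants cross > 0 → take C=(0.6278,4.9627) (cross=27.271)
ex = (C−B)/|BC| = (0.1096,0.9940); ey = (-0.9940,0.1096)
P = B + -1.16·ex + -2.78·ey = (2.4966,-3.4529)

2.50 -3.45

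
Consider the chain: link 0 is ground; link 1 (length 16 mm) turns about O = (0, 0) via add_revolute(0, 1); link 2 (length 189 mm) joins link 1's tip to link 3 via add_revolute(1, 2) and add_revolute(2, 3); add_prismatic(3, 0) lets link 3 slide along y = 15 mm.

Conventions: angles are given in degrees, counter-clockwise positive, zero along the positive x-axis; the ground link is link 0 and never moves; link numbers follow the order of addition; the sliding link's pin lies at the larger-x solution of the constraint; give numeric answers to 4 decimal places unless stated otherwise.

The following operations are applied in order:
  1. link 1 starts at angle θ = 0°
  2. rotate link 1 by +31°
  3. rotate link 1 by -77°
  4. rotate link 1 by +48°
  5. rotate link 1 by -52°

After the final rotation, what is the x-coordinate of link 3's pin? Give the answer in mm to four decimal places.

geometry: r = 16 mm, L = 189 mm, e = 15 mm; θ starts at 0°
rotate link 1 by +31°: θ ← 0° +31° = 31°
rotate link 1 by -77°: θ ← 31° -77° = -46°
rotate link 1 by +48°: θ ← -46° +48° = 2°
rotate link 1 by -52°: θ ← 2° -52° = -50°
crank pin P = (r cos θ, r sin θ) = (10.284602, -12.256711)
h = r sin θ − e = -12.256711 − 15 = -27.256711
x = r cos θ + √(L² − h²) = 10.284602 + 187.024254 = 197.308856

197.3089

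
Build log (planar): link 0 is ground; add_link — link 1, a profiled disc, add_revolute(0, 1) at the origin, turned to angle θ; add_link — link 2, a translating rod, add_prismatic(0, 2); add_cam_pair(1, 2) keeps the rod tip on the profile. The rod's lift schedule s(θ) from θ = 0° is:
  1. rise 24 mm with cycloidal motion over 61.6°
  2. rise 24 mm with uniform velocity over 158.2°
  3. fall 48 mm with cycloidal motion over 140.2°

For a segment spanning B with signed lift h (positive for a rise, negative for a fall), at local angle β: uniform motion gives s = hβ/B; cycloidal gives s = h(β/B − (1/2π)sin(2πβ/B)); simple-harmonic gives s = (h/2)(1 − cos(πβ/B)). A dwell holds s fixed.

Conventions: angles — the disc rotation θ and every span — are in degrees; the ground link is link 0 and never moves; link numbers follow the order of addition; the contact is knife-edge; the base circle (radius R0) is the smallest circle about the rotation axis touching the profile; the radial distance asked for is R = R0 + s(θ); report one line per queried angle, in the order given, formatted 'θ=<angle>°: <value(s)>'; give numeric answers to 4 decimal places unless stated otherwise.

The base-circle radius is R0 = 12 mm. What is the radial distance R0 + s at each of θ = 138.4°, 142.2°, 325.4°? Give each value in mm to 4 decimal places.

seg 1 [0°–61.6°] cycloidal, h=24: full span → s += 24 → s = 24.0000
seg 2 [61.6°–219.8°] uniform, h=24: θ=138.4° here. β=76.8, B=158.2. 24·76.8/158.2 = 11.6511 → s = 35.6511
seg 2 [61.6°–219.8°] uniform, h=24: θ=142.2° here. β=80.6, B=158.2. 24·80.6/158.2 = 12.2276 → s = 36.2276
seg 2 [61.6°–219.8°] uniform, h=24: full span → s += 24 → s = 48.0000
seg 3 [219.8°–360°] cycloidal, h=-48: θ=325.4° here. β=105.6, B=140.2. -48·(0.7532 − sin(2π·0.7532)/(2π)) = -43.7919 → s = 4.2081
θ=138.4°: R = R0 + s = 12 + 35.6511 = 47.6511
θ=142.2°: R = R0 + s = 12 + 36.2276 = 48.2276
θ=325.4°: R = R0 + s = 12 + 4.2081 = 16.2081

θ=138.4°: 47.6511
θ=142.2°: 48.2276
θ=325.4°: 16.2081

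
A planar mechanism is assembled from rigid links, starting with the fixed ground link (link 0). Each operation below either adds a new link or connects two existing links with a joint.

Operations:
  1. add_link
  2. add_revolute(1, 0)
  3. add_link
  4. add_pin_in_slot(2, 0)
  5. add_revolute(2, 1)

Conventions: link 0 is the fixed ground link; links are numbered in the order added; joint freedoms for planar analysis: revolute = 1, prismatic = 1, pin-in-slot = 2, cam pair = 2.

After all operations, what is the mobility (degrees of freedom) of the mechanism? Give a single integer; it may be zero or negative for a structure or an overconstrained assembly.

L=1 J1=0 J2=0
add link → L=2 J1=0 J2=0
R@1,0 dof=1 J1 → L=2 J1=1 J2=0
add link → L=3 J1=1 J2=0
PS@2,0 dof=2 J2 → L=3 J1=1 J2=1
R@2,1 dof=1 J1 → L=3 J1=2 J2=1
M=3(L−1)−2J1−J2=3·2−2·2−1=1

M = 1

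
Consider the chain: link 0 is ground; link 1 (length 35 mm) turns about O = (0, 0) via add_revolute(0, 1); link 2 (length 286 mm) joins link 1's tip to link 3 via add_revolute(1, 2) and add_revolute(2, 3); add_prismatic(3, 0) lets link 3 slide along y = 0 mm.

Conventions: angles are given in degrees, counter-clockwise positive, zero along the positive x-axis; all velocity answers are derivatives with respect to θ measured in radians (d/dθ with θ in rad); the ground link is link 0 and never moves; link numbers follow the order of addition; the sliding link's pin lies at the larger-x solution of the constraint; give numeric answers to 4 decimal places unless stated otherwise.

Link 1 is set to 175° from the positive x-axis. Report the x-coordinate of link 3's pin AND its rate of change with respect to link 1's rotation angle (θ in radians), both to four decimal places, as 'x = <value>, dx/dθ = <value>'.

geometry: r = 35 mm, L = 286 mm, e = 0 mm
crank pin P = (r cos θ, r sin θ) = (-34.866814, 3.050451)
h = r sin θ − e = 3.050451 − 0 = 3.050451
x = r cos θ + √(L² − h²) = -34.866814 + 285.983732 = 251.116917
dx/dθ = −r sin θ − h·r cos θ/√(L² − h²) (θ in radians; h = 3.050451) = -2.678543

x = 251.1169, dx/dθ = -2.6785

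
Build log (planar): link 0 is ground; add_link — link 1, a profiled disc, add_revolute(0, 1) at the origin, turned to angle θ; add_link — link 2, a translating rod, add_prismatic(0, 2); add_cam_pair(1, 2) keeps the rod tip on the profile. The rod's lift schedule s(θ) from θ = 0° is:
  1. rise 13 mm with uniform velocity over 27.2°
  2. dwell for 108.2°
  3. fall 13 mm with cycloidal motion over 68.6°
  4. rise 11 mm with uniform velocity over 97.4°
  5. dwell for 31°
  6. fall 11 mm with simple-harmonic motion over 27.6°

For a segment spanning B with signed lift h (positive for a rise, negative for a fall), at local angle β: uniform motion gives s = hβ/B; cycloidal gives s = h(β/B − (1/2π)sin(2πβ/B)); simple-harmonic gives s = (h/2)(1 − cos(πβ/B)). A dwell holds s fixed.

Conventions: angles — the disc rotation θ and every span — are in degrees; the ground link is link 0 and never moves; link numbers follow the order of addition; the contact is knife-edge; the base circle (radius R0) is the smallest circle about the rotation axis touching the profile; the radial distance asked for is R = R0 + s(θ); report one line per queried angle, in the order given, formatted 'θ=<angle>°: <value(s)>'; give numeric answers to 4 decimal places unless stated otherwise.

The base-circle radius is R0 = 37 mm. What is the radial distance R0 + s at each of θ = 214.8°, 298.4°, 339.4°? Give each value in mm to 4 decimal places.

seg 1 [0°–27.2°] uniform, h=13: full span → s += 13 → s = 13.0000
seg 2 [27.2°–135.4°] dwell: s stays 13.0000
seg 3 [135.4°–204°] cycloidal, h=-13: full span → s += -13 → s = 0.0000
seg 4 [204°–301.4°] uniform, h=11: θ=214.8° here. β=10.8, B=97.4. 11·10.8/97.4 = 1.2197 → s = 1.2197
seg 4 [204°–301.4°] uniform, h=11: θ=298.4° here. β=94.4, B=97.4. 11·94.4/97.4 = 10.6612 → s = 10.6612
seg 4 [204°–301.4°] uniform, h=11: full span → s += 11 → s = 11.0000
seg 5 [301.4°–332.4°] dwell: s stays 11.0000
seg 6 [332.4°–360°] simple-harmonic, h=-11: θ=339.4° here. β=7, B=27.6. -11/2·(1 − cos(π·0.2536)) = -1.6554 → s = 9.3446
θ=214.8°: R = R0 + s = 37 + 1.2197 = 38.2197
θ=298.4°: R = R0 + s = 37 + 10.6612 = 47.6612
θ=339.4°: R = R0 + s = 37 + 9.3446 = 46.3446

θ=214.8°: 38.2197
θ=298.4°: 47.6612
θ=339.4°: 46.3446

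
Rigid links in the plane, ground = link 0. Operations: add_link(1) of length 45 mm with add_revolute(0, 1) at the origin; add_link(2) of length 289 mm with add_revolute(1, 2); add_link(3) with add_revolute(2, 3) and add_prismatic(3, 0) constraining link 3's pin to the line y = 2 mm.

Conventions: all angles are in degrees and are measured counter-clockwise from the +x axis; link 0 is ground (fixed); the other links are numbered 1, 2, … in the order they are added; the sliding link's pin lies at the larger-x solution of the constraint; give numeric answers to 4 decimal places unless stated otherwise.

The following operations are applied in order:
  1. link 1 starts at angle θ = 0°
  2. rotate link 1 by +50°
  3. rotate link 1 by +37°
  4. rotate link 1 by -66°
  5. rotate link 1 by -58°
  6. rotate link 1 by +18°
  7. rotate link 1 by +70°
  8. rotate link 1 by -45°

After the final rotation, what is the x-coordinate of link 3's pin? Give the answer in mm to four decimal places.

geometry: r = 45 mm, L = 289 mm, e = 2 mm; θ starts at 0°
rotate link 1 by +50°: θ ← 0° +50° = 50°
rotate link 1 by +37°: θ ← 50° +37° = 87°
rotate link 1 by -66°: θ ← 87° -66° = 21°
rotate link 1 by -58°: θ ← 21° -58° = -37°
rotate link 1 by +18°: θ ← -37° +18° = -19°
rotate link 1 by +70°: θ ← -19° +70° = 51°
rotate link 1 by -45°: θ ← 51° -45° = 6°
crank pin P = (r cos θ, r sin θ) = (44.753485, 4.703781)
h = r sin θ − e = 4.703781 − 2 = 2.703781
x = r cos θ + √(L² − h²) = 44.753485 + 288.987352 = 333.740837

333.7408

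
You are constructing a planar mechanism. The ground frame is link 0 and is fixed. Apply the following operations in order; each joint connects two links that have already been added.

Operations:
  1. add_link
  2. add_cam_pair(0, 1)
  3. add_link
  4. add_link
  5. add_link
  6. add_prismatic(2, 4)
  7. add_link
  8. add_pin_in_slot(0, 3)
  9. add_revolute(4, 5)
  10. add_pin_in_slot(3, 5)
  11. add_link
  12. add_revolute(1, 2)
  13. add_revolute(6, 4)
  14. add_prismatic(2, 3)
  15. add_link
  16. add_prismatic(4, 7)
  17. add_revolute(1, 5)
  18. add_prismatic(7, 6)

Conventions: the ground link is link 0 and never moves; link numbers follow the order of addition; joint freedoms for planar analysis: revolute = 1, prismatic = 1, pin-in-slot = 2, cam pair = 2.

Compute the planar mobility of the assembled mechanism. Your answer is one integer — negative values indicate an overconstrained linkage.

(L,J1,J2)=(1,0,0); link0 fixed
link1: (2,0,0)
C 0-1 [J2]: (2,0,1)
link2: (3,0,1)
link3: (4,0,1)
link4: (5,0,1)
P 2-4 [J1]: (5,1,1)
link5: (6,1,1)
PS 0-3 [J2]: (6,1,2)
R 4-5 [J1]: (6,2,2)
PS 3-5 [J2]: (6,2,3)
link6: (7,2,3)
R 1-2 [J1]: (7,3,3)
R 6-4 [J1]: (7,4,3)
P 2-3 [J1]: (7,5,3)
link7: (8,5,3)
P 4-7 [J1]: (8,6,3)
R 1-5 [J1]: (8,7,3)
P 7-6 [J1]: (8,8,3)
Grübler: 3·7 − 2·8 − 3 = 2

M = 2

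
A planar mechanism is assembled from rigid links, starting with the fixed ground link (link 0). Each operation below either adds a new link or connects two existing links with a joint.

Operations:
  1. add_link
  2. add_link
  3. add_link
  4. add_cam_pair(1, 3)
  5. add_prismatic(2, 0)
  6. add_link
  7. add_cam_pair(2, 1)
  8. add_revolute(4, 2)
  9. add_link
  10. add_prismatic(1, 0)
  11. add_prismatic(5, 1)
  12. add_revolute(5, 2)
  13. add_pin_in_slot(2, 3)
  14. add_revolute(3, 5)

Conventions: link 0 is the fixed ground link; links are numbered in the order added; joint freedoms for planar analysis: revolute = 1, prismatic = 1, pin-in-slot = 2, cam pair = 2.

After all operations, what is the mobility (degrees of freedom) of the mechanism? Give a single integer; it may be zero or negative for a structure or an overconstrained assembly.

link 0 = ground. State L|J1|J2 = 1|0|0
+link1  2|0|0
+link2  3|0|0
+link3  4|0|0
C(1,3) f=2→J2  4|0|1
P(2,0) f=1→J1  4|1|1
+link4  5|1|1
C(2,1) f=2→J2  5|1|2
R(4,2) f=1→J1  5|2|2
+link5  6|2|2
P(1,0) f=1→J1  6|3|2
P(5,1) f=1→J1  6|4|2
R(5,2) f=1→J1  6|5|2
PS(2,3) f=2→J2  6|5|3
R(3,5) f=1→J1  6|6|3
M = 3(6−1)−2·6−3 = 15−12−3 = 0

M = 0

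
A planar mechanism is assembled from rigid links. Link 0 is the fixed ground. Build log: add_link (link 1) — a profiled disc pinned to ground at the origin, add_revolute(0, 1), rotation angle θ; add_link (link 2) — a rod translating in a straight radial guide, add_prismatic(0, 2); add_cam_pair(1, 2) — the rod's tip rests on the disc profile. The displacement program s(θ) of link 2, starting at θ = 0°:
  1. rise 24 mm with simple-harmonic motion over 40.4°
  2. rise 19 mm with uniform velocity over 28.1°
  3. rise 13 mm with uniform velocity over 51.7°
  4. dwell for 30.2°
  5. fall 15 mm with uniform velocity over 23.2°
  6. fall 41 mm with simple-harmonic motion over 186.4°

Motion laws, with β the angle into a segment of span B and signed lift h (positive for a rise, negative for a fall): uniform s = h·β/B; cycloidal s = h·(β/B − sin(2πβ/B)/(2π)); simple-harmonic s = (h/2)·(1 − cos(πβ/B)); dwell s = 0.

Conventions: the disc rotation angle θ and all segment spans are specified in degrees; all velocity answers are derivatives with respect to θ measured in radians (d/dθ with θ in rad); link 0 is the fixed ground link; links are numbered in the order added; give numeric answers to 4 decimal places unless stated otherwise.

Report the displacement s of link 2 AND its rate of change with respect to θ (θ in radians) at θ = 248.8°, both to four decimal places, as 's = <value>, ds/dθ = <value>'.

seg 1 [0°–40.4°] simple-harmonic, h=24: full span → s += 24 → s = 24.0000
seg 2 [40.4°–68.5°] uniform, h=19: full span → s += 19 → s = 43.0000
seg 3 [68.5°–120.2°] uniform, h=13: full span → s += 13 → s = 56.0000
seg 4 [120.2°–150.4°] dwell: s stays 56.0000
seg 5 [150.4°–173.6°] uniform, h=-15: full span → s += -15 → s = 41.0000
seg 6 [173.6°–360°] simple-harmonic, h=-41: θ=248.8° here. β=75.2, B=186.4. -41/2·(1 − cos(π·0.4034)) = -14.3758 → s = 26.6242
velocity in seg [173.6°–360°] (simple-harmonic), θ in radians: β = 75.2° = 1.3125 rad, B = 186.4° = 3.2533 rad; ds/dθ = (πh/(2B)) sin(πβ/B) = (π·(-41)/(2·3.2533)) sin(π·0.4034) = -18.892134 mm/rad

s = 26.6242, ds/dθ = -18.8921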